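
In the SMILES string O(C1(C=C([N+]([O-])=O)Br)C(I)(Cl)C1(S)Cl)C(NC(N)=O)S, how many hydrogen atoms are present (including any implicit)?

Hydrogens are implicit in SMILES; fill each atom to its normal valence:
  5 × C: no H
  3 × O: no H
  2 × C: 1 H each → 2
  2 × Cl: no H
  2 × S: 1 H each → 2
  1 × Br: no H
  1 × I: no H
  1 × N: 2 H
  1 × N: 1 H
  1 × N (charge +1): no H
  1 × O (charge -1): no H
  Total hydrogens = 7.

7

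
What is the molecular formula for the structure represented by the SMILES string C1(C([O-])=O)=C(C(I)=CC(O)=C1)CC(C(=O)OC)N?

Heavy atoms from the SMILES: 11 C, 1 I, 1 N, 5 O.
Implicit hydrogens by atom environment:
  4 × C (aromatic): no H
  3 × O: no H
  2 × C (aromatic): 1 H each → 2
  2 × C: no H
  1 × C: 3 H
  1 × C: 2 H
  1 × C: 1 H
  1 × I: no H
  1 × N: 2 H
  1 × O: 1 H
  1 × O (charge -1): no H
  Total hydrogens = 11.
Net charge -1.
Molecular formula: C11H11INO5-

C11H11INO5-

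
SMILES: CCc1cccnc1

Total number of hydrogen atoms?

9

Hydrogens are implicit in SMILES; fill each atom to its normal valence:
  4 × C (aromatic): 1 H each → 4
  1 × C: 3 H
  1 × C: 2 H
  1 × C (aromatic): no H
  1 × N (aromatic): no H
  Total hydrogens = 9.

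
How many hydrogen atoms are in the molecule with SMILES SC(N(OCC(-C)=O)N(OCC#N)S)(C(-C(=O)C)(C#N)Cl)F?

12

Hydrogens are implicit in SMILES; fill each atom to its normal valence:
  6 × C: no H
  4 × N: no H
  4 × O: no H
  2 × C: 3 H each → 6
  2 × C: 2 H each → 4
  2 × S: 1 H each → 2
  1 × Cl: no H
  1 × F: no H
  Total hydrogens = 12.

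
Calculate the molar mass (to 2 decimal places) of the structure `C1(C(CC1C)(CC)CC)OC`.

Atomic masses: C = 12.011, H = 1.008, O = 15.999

Molecular formula: C10H20O.
M = 10×12.011 + 20×1.008 + 1×15.999 = 156.27 g/mol.

156.27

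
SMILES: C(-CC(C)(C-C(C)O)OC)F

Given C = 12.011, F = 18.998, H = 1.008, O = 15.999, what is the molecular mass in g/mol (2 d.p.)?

164.22

Molecular formula: C8H17FO2.
M = 8×12.011 + 1×18.998 + 17×1.008 + 2×15.999 = 164.22 g/mol.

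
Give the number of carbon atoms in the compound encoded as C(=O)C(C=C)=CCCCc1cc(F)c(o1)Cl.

12

The symbol for carbon appears 12 times in the SMILES. Lowercase c denotes aromatic carbon and counts toward C.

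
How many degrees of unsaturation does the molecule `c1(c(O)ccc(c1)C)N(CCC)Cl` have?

4

Molecular formula from the SMILES: C10H14ClNO.
DoU = (2C + 2 + N − H − X)/2 = (2·10 + 2 + 1 − 14 − 1)/2 = 8/2 = 4.
(Structurally: 1 ring(s) + 3 π bond(s) = 4.)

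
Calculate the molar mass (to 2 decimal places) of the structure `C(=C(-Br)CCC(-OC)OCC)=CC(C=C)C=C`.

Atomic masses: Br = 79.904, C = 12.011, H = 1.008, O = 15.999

301.22

Molecular formula: C14H21BrO2.
M = 1×79.904 + 14×12.011 + 21×1.008 + 2×15.999 = 301.22 g/mol.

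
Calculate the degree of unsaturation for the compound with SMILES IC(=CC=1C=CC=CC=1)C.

5

Molecular formula from the SMILES: C9H9I.
DoU = (2C + 2 + N − H − X)/2 = (2·9 + 2 + 0 − 9 − 1)/2 = 10/2 = 5.
(Structurally: 1 ring(s) + 4 π bond(s) = 5.)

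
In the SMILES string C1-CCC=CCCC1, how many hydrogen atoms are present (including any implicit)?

14

Hydrogens are implicit in SMILES; fill each atom to its normal valence:
  6 × C: 2 H each → 12
  2 × C: 1 H each → 2
  Total hydrogens = 14.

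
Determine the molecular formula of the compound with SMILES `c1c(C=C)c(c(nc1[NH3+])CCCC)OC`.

C12H19N2O+

Heavy atoms from the SMILES: 12 C, 2 N, 1 O.
Implicit hydrogens by atom environment:
  4 × C: 2 H each → 8
  4 × C (aromatic): no H
  2 × C: 3 H each → 6
  1 × C (aromatic): 1 H
  1 × C: 1 H
  1 × N (charge +1): 3 H
  1 × N (aromatic): no H
  1 × O: no H
  Total hydrogens = 19.
Net charge +1.
Molecular formula: C12H19N2O+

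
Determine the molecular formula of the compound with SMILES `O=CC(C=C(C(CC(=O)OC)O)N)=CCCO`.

Heavy atoms from the SMILES: 11 C, 1 N, 5 O.
Implicit hydrogens by atom environment:
  4 × C: 1 H each → 4
  3 × C: 2 H each → 6
  3 × C: no H
  3 × O: no H
  2 × O: 1 H each → 2
  1 × C: 3 H
  1 × N: 2 H
  Total hydrogens = 17.
Molecular formula: C11H17NO5

C11H17NO5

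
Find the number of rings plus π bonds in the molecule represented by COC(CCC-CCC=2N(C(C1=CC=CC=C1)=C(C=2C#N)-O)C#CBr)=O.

Molecular formula from the SMILES: C20H19BrN2O3.
DoU = (2C + 2 + N − H − X)/2 = (2·20 + 2 + 2 − 19 − 1)/2 = 24/2 = 12.
(Structurally: 2 ring(s) + 10 π bond(s) = 12.)

12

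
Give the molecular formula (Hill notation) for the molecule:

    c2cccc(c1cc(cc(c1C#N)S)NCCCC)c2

Heavy atoms from the SMILES: 17 C, 2 N, 1 S.
Implicit hydrogens by atom environment:
  7 × C (aromatic): 1 H each → 7
  5 × C (aromatic): no H
  3 × C: 2 H each → 6
  1 × C: 3 H
  1 × C: no H
  1 × N: 1 H
  1 × N: no H
  1 × S: 1 H
  Total hydrogens = 18.
Molecular formula: C17H18N2S

C17H18N2S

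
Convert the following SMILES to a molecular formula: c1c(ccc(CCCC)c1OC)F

C11H15FO

Heavy atoms from the SMILES: 11 C, 1 F, 1 O.
Implicit hydrogens by atom environment:
  3 × C: 2 H each → 6
  3 × C (aromatic): 1 H each → 3
  3 × C (aromatic): no H
  2 × C: 3 H each → 6
  1 × F: no H
  1 × O: no H
  Total hydrogens = 15.
Molecular formula: C11H15FO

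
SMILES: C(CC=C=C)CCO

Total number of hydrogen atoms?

12

Hydrogens are implicit in SMILES; fill each atom to its normal valence:
  5 × C: 2 H each → 10
  1 × C: 1 H
  1 × C: no H
  1 × O: 1 H
  Total hydrogens = 12.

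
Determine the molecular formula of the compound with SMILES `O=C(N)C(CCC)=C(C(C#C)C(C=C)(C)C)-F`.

Heavy atoms from the SMILES: 14 C, 1 F, 1 N, 1 O.
Implicit hydrogens by atom environment:
  5 × C: no H
  3 × C: 3 H each → 9
  3 × C: 2 H each → 6
  3 × C: 1 H each → 3
  1 × F: no H
  1 × N: 2 H
  1 × O: no H
  Total hydrogens = 20.
Molecular formula: C14H20FNO

C14H20FNO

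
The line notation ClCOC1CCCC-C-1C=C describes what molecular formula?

C9H15ClO

Heavy atoms from the SMILES: 9 C, 1 Cl, 1 O.
Implicit hydrogens by atom environment:
  6 × C: 2 H each → 12
  3 × C: 1 H each → 3
  1 × Cl: no H
  1 × O: no H
  Total hydrogens = 15.
Molecular formula: C9H15ClO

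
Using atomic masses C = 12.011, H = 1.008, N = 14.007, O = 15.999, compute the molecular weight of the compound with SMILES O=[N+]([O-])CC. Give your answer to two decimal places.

Molecular formula: C2H5NO2.
M = 2×12.011 + 5×1.008 + 1×14.007 + 2×15.999 = 75.07 g/mol.

75.07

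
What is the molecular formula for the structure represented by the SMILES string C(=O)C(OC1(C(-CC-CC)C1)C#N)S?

C10H15NO2S

Heavy atoms from the SMILES: 10 C, 1 N, 2 O, 1 S.
Implicit hydrogens by atom environment:
  4 × C: 2 H each → 8
  3 × C: 1 H each → 3
  2 × C: no H
  2 × O: no H
  1 × C: 3 H
  1 × N: no H
  1 × S: 1 H
  Total hydrogens = 15.
Molecular formula: C10H15NO2S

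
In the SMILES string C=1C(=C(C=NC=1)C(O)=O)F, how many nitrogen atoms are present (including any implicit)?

The symbol for nitrogen appears 1 time in the SMILES.

1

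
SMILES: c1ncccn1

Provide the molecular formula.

C4H4N2

Heavy atoms from the SMILES: 4 C, 2 N.
Implicit hydrogens by atom environment:
  4 × C (aromatic): 1 H each → 4
  2 × N (aromatic): no H
  Total hydrogens = 4.
Molecular formula: C4H4N2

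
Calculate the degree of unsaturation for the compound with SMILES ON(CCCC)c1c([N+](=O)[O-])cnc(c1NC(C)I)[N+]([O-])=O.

Molecular formula from the SMILES: C11H16IN5O5.
DoU = (2C + 2 + N − H − X)/2 = (2·11 + 2 + 5 − 16 − 1)/2 = 12/2 = 6.
(Structurally: 1 ring(s) + 5 π bond(s) = 6.)

6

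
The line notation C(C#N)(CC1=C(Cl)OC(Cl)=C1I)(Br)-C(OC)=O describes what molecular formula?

Heavy atoms from the SMILES: 1 Br, 9 C, 2 Cl, 1 I, 1 N, 3 O.
Implicit hydrogens by atom environment:
  4 × C (aromatic): no H
  3 × C: no H
  2 × Cl: no H
  2 × O: no H
  1 × Br: no H
  1 × C: 3 H
  1 × C: 2 H
  1 × I: no H
  1 × N: no H
  1 × O (aromatic): no H
  Total hydrogens = 5.
Molecular formula: C9H5BrCl2INO3

C9H5BrCl2INO3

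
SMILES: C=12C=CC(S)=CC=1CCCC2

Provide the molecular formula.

C10H12S

Heavy atoms from the SMILES: 10 C, 1 S.
Implicit hydrogens by atom environment:
  4 × C: 2 H each → 8
  3 × C (aromatic): 1 H each → 3
  3 × C (aromatic): no H
  1 × S: 1 H
  Total hydrogens = 12.
Molecular formula: C10H12S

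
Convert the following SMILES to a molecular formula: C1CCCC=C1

C6H10

Heavy atoms from the SMILES: 6 C.
Implicit hydrogens by atom environment:
  4 × C: 2 H each → 8
  2 × C: 1 H each → 2
  Total hydrogens = 10.
Molecular formula: C6H10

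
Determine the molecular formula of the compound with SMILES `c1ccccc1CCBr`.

C8H9Br

Heavy atoms from the SMILES: 1 Br, 8 C.
Implicit hydrogens by atom environment:
  5 × C (aromatic): 1 H each → 5
  2 × C: 2 H each → 4
  1 × Br: no H
  1 × C (aromatic): no H
  Total hydrogens = 9.
Molecular formula: C8H9Br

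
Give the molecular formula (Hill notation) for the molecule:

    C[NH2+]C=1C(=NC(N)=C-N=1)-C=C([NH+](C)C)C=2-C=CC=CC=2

[C15H21N5]2+

Heavy atoms from the SMILES: 15 C, 5 N.
Implicit hydrogens by atom environment:
  6 × C (aromatic): 1 H each → 6
  4 × C (aromatic): no H
  3 × C: 3 H each → 9
  2 × N (aromatic): no H
  1 × C: 1 H
  1 × C: no H
  1 × N: 2 H
  1 × N (charge +1): 2 H
  1 × N (charge +1): 1 H
  Total hydrogens = 21.
Net charge +2.
Molecular formula: [C15H21N5]2+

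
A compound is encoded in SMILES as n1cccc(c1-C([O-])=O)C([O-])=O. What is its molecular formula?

Heavy atoms from the SMILES: 7 C, 1 N, 4 O.
Implicit hydrogens by atom environment:
  3 × C (aromatic): 1 H each → 3
  2 × C (aromatic): no H
  2 × C: no H
  2 × O: no H
  2 × O (charge -1): no H
  1 × N (aromatic): no H
  Total hydrogens = 3.
Net charge -2.
Molecular formula: [C7H3NO4]2-

[C7H3NO4]2-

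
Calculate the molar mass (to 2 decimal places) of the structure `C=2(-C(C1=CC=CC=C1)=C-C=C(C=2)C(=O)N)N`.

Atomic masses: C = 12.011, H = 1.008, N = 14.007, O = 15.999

Molecular formula: C13H12N2O.
M = 13×12.011 + 12×1.008 + 2×14.007 + 1×15.999 = 212.25 g/mol.

212.25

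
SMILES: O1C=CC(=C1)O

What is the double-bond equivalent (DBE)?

Molecular formula from the SMILES: C4H4O2.
DoU = (2C + 2 + N − H − X)/2 = (2·4 + 2 + 0 − 4 − 0)/2 = 6/2 = 3.
(Structurally: 1 ring(s) + 2 π bond(s) = 3.)

3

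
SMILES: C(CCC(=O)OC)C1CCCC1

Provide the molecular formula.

Heavy atoms from the SMILES: 10 C, 2 O.
Implicit hydrogens by atom environment:
  7 × C: 2 H each → 14
  2 × O: no H
  1 × C: 3 H
  1 × C: 1 H
  1 × C: no H
  Total hydrogens = 18.
Molecular formula: C10H18O2

C10H18O2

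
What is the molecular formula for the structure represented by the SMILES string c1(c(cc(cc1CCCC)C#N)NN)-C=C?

C13H17N3

Heavy atoms from the SMILES: 13 C, 3 N.
Implicit hydrogens by atom environment:
  4 × C: 2 H each → 8
  4 × C (aromatic): no H
  2 × C (aromatic): 1 H each → 2
  1 × C: 3 H
  1 × C: 1 H
  1 × C: no H
  1 × N: 2 H
  1 × N: 1 H
  1 × N: no H
  Total hydrogens = 17.
Molecular formula: C13H17N3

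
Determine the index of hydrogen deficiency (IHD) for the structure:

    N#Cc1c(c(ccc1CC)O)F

Molecular formula from the SMILES: C9H8FNO.
DoU = (2C + 2 + N − H − X)/2 = (2·9 + 2 + 1 − 8 − 1)/2 = 12/2 = 6.
(Structurally: 1 ring(s) + 5 π bond(s) = 6.)

6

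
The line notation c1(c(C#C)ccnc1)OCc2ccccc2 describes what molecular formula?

C14H11NO

Heavy atoms from the SMILES: 14 C, 1 N, 1 O.
Implicit hydrogens by atom environment:
  8 × C (aromatic): 1 H each → 8
  3 × C (aromatic): no H
  1 × C: 2 H
  1 × C: 1 H
  1 × C: no H
  1 × N (aromatic): no H
  1 × O: no H
  Total hydrogens = 11.
Molecular formula: C14H11NO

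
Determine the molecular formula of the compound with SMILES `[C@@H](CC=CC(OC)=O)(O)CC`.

C8H14O3

Heavy atoms from the SMILES: 8 C, 3 O.
Implicit hydrogens by atom environment:
  3 × C: 1 H each → 3
  2 × C: 3 H each → 6
  2 × C: 2 H each → 4
  2 × O: no H
  1 × C: no H
  1 × O: 1 H
  Total hydrogens = 14.
Molecular formula: C8H14O3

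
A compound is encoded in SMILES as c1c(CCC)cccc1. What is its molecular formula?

C9H12

Heavy atoms from the SMILES: 9 C.
Implicit hydrogens by atom environment:
  5 × C (aromatic): 1 H each → 5
  2 × C: 2 H each → 4
  1 × C: 3 H
  1 × C (aromatic): no H
  Total hydrogens = 12.
Molecular formula: C9H12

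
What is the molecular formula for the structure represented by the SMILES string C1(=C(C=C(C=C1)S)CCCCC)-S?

C11H16S2

Heavy atoms from the SMILES: 11 C, 2 S.
Implicit hydrogens by atom environment:
  4 × C: 2 H each → 8
  3 × C (aromatic): 1 H each → 3
  3 × C (aromatic): no H
  2 × S: 1 H each → 2
  1 × C: 3 H
  Total hydrogens = 16.
Molecular formula: C11H16S2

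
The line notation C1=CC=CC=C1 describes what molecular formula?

C6H6

Heavy atoms from the SMILES: 6 C.
Implicit hydrogens by atom environment:
  6 × C (aromatic): 1 H each → 6
  Total hydrogens = 6.
Molecular formula: C6H6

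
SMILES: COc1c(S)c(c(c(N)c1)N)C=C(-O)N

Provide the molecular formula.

C9H13N3O2S

Heavy atoms from the SMILES: 9 C, 3 N, 2 O, 1 S.
Implicit hydrogens by atom environment:
  5 × C (aromatic): no H
  3 × N: 2 H each → 6
  1 × C: 3 H
  1 × C (aromatic): 1 H
  1 × C: 1 H
  1 × C: no H
  1 × O: 1 H
  1 × O: no H
  1 × S: 1 H
  Total hydrogens = 13.
Molecular formula: C9H13N3O2S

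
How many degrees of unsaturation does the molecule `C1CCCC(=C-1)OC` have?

2

Molecular formula from the SMILES: C7H12O.
DoU = (2C + 2 + N − H − X)/2 = (2·7 + 2 + 0 − 12 − 0)/2 = 4/2 = 2.
(Structurally: 1 ring(s) + 1 π bond(s) = 2.)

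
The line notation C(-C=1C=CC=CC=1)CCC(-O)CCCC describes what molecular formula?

C14H22O

Heavy atoms from the SMILES: 14 C, 1 O.
Implicit hydrogens by atom environment:
  6 × C: 2 H each → 12
  5 × C (aromatic): 1 H each → 5
  1 × C: 3 H
  1 × C: 1 H
  1 × C (aromatic): no H
  1 × O: 1 H
  Total hydrogens = 22.
Molecular formula: C14H22O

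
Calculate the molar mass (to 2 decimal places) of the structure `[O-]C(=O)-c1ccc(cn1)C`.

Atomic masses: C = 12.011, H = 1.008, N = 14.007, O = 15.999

136.13

Molecular formula: C7H6NO2-.
M = 7×12.011 + 6×1.008 + 1×14.007 + 2×15.999 = 136.13 g/mol.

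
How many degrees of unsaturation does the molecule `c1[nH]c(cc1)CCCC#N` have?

Molecular formula from the SMILES: C8H10N2.
DoU = (2C + 2 + N − H − X)/2 = (2·8 + 2 + 2 − 10 − 0)/2 = 10/2 = 5.
(Structurally: 1 ring(s) + 4 π bond(s) = 5.)

5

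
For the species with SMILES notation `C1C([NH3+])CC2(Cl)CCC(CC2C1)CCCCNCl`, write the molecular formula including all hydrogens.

C14H27Cl2N2+

Heavy atoms from the SMILES: 14 C, 2 Cl, 2 N.
Implicit hydrogens by atom environment:
  10 × C: 2 H each → 20
  3 × C: 1 H each → 3
  2 × Cl: no H
  1 × C: no H
  1 × N (charge +1): 3 H
  1 × N: 1 H
  Total hydrogens = 27.
Net charge +1.
Molecular formula: C14H27Cl2N2+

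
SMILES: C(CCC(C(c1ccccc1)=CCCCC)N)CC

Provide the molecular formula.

C18H29N

Heavy atoms from the SMILES: 18 C, 1 N.
Implicit hydrogens by atom environment:
  7 × C: 2 H each → 14
  5 × C (aromatic): 1 H each → 5
  2 × C: 3 H each → 6
  2 × C: 1 H each → 2
  1 × C: no H
  1 × C (aromatic): no H
  1 × N: 2 H
  Total hydrogens = 29.
Molecular formula: C18H29N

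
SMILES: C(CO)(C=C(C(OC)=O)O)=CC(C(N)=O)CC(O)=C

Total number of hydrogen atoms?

17

Hydrogens are implicit in SMILES; fill each atom to its normal valence:
  5 × C: no H
  3 × C: 2 H each → 6
  3 × C: 1 H each → 3
  3 × O: 1 H each → 3
  3 × O: no H
  1 × C: 3 H
  1 × N: 2 H
  Total hydrogens = 17.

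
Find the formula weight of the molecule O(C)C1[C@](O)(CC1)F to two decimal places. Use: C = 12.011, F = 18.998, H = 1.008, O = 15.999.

120.12

Molecular formula: C5H9FO2.
M = 5×12.011 + 1×18.998 + 9×1.008 + 2×15.999 = 120.12 g/mol.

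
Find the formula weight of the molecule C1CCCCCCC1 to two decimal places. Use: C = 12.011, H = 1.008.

112.22

Molecular formula: C8H16.
M = 8×12.011 + 16×1.008 = 112.22 g/mol.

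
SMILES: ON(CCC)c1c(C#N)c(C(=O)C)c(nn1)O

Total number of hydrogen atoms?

12

Hydrogens are implicit in SMILES; fill each atom to its normal valence:
  4 × C (aromatic): no H
  2 × C: 3 H each → 6
  2 × C: 2 H each → 4
  2 × C: no H
  2 × N (aromatic): no H
  2 × N: no H
  2 × O: 1 H each → 2
  1 × O: no H
  Total hydrogens = 12.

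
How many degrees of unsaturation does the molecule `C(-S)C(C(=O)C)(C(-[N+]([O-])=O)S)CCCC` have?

Molecular formula from the SMILES: C9H17NO3S2.
DoU = (2C + 2 + N − H − X)/2 = (2·9 + 2 + 1 − 17 − 0)/2 = 4/2 = 2.
(Structurally: 0 ring(s) + 2 π bond(s) = 2.)

2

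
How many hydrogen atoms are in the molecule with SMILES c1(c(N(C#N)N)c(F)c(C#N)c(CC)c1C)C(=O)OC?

13

Hydrogens are implicit in SMILES; fill each atom to its normal valence:
  6 × C (aromatic): no H
  3 × C: 3 H each → 9
  3 × C: no H
  3 × N: no H
  2 × O: no H
  1 × C: 2 H
  1 × F: no H
  1 × N: 2 H
  Total hydrogens = 13.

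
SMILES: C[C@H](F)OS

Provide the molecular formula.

Heavy atoms from the SMILES: 2 C, 1 F, 1 O, 1 S.
Implicit hydrogens by atom environment:
  1 × C: 3 H
  1 × C: 1 H
  1 × F: no H
  1 × O: no H
  1 × S: 1 H
  Total hydrogens = 5.
Molecular formula: C2H5FOS

C2H5FOS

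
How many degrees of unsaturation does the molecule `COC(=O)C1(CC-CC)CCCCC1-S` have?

2

Molecular formula from the SMILES: C12H22O2S.
DoU = (2C + 2 + N − H − X)/2 = (2·12 + 2 + 0 − 22 − 0)/2 = 4/2 = 2.
(Structurally: 1 ring(s) + 1 π bond(s) = 2.)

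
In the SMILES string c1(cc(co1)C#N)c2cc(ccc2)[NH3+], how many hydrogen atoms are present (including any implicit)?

Hydrogens are implicit in SMILES; fill each atom to its normal valence:
  6 × C (aromatic): 1 H each → 6
  4 × C (aromatic): no H
  1 × C: no H
  1 × N (charge +1): 3 H
  1 × N: no H
  1 × O (aromatic): no H
  Total hydrogens = 9.

9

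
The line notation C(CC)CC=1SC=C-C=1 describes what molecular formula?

Heavy atoms from the SMILES: 8 C, 1 S.
Implicit hydrogens by atom environment:
  3 × C: 2 H each → 6
  3 × C (aromatic): 1 H each → 3
  1 × C: 3 H
  1 × C (aromatic): no H
  1 × S (aromatic): no H
  Total hydrogens = 12.
Molecular formula: C8H12S

C8H12S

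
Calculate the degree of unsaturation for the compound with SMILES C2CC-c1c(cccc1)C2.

5

Molecular formula from the SMILES: C10H12.
DoU = (2C + 2 + N − H − X)/2 = (2·10 + 2 + 0 − 12 − 0)/2 = 10/2 = 5.
(Structurally: 2 ring(s) + 3 π bond(s) = 5.)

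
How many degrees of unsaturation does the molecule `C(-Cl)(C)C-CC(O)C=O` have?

1

Molecular formula from the SMILES: C6H11ClO2.
DoU = (2C + 2 + N − H − X)/2 = (2·6 + 2 + 0 − 11 − 1)/2 = 2/2 = 1.
(Structurally: 0 ring(s) + 1 π bond(s) = 1.)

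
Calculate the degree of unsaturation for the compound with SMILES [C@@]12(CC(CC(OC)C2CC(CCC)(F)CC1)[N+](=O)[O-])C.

3

Molecular formula from the SMILES: C15H26FNO3.
DoU = (2C + 2 + N − H − X)/2 = (2·15 + 2 + 1 − 26 − 1)/2 = 6/2 = 3.
(Structurally: 2 ring(s) + 1 π bond(s) = 3.)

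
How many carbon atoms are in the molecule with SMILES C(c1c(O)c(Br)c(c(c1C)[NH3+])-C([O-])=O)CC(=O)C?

The symbol for carbon appears 12 times in the SMILES. Lowercase c denotes aromatic carbon and counts toward C.

12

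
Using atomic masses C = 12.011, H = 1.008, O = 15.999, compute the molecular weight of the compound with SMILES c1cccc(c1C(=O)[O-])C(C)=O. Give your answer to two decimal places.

163.15

Molecular formula: C9H7O3-.
M = 9×12.011 + 7×1.008 + 3×15.999 = 163.15 g/mol.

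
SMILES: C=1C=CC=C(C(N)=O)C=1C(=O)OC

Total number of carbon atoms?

The symbol for carbon appears 9 times in the SMILES.

9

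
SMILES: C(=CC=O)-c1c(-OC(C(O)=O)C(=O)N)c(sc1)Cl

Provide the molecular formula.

Heavy atoms from the SMILES: 10 C, 1 Cl, 1 N, 5 O, 1 S.
Implicit hydrogens by atom environment:
  4 × C: 1 H each → 4
  4 × O: no H
  3 × C (aromatic): no H
  2 × C: no H
  1 × C (aromatic): 1 H
  1 × Cl: no H
  1 × N: 2 H
  1 × O: 1 H
  1 × S (aromatic): no H
  Total hydrogens = 8.
Molecular formula: C10H8ClNO5S

C10H8ClNO5S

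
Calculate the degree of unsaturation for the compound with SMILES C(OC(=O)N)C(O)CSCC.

1

Molecular formula from the SMILES: C6H13NO3S.
DoU = (2C + 2 + N − H − X)/2 = (2·6 + 2 + 1 − 13 − 0)/2 = 2/2 = 1.
(Structurally: 0 ring(s) + 1 π bond(s) = 1.)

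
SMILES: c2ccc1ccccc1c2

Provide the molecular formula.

Heavy atoms from the SMILES: 10 C.
Implicit hydrogens by atom environment:
  8 × C (aromatic): 1 H each → 8
  2 × C (aromatic): no H
  Total hydrogens = 8.
Molecular formula: C10H8

C10H8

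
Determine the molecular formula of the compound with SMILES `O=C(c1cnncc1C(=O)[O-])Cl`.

Heavy atoms from the SMILES: 6 C, 1 Cl, 2 N, 3 O.
Implicit hydrogens by atom environment:
  2 × C (aromatic): 1 H each → 2
  2 × C (aromatic): no H
  2 × C: no H
  2 × N (aromatic): no H
  2 × O: no H
  1 × Cl: no H
  1 × O (charge -1): no H
  Total hydrogens = 2.
Net charge -1.
Molecular formula: C6H2ClN2O3-

C6H2ClN2O3-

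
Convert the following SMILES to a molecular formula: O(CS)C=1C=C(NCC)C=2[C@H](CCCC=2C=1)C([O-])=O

Heavy atoms from the SMILES: 14 C, 1 N, 3 O, 1 S.
Implicit hydrogens by atom environment:
  5 × C: 2 H each → 10
  4 × C (aromatic): no H
  2 × C (aromatic): 1 H each → 2
  2 × O: no H
  1 × C: 3 H
  1 × C: 1 H
  1 × C: no H
  1 × N: 1 H
  1 × O (charge -1): no H
  1 × S: 1 H
  Total hydrogens = 18.
Net charge -1.
Molecular formula: C14H18NO3S-

C14H18NO3S-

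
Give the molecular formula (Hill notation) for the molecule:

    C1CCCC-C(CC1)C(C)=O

C10H18O

Heavy atoms from the SMILES: 10 C, 1 O.
Implicit hydrogens by atom environment:
  7 × C: 2 H each → 14
  1 × C: 3 H
  1 × C: 1 H
  1 × C: no H
  1 × O: no H
  Total hydrogens = 18.
Molecular formula: C10H18O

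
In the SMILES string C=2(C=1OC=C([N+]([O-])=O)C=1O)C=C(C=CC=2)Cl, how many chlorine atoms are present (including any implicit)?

1

The symbol for chlorine appears 1 time in the SMILES.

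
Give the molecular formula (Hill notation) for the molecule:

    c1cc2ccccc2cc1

C10H8

Heavy atoms from the SMILES: 10 C.
Implicit hydrogens by atom environment:
  8 × C (aromatic): 1 H each → 8
  2 × C (aromatic): no H
  Total hydrogens = 8.
Molecular formula: C10H8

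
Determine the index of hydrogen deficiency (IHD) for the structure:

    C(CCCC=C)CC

Molecular formula from the SMILES: C8H16.
DoU = (2C + 2 + N − H − X)/2 = (2·8 + 2 + 0 − 16 − 0)/2 = 2/2 = 1.
(Structurally: 0 ring(s) + 1 π bond(s) = 1.)

1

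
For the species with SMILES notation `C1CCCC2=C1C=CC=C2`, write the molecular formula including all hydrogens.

C10H12

Heavy atoms from the SMILES: 10 C.
Implicit hydrogens by atom environment:
  4 × C: 2 H each → 8
  4 × C (aromatic): 1 H each → 4
  2 × C (aromatic): no H
  Total hydrogens = 12.
Molecular formula: C10H12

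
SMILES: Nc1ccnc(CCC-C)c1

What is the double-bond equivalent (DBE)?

4

Molecular formula from the SMILES: C9H14N2.
DoU = (2C + 2 + N − H − X)/2 = (2·9 + 2 + 2 − 14 − 0)/2 = 8/2 = 4.
(Structurally: 1 ring(s) + 3 π bond(s) = 4.)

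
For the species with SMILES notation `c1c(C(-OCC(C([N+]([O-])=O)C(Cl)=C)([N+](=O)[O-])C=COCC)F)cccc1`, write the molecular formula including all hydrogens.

C16H18ClFN2O6

Heavy atoms from the SMILES: 16 C, 1 Cl, 1 F, 2 N, 6 O.
Implicit hydrogens by atom environment:
  5 × C (aromatic): 1 H each → 5
  4 × C: 1 H each → 4
  4 × O: no H
  3 × C: 2 H each → 6
  2 × C: no H
  2 × N (charge +1): no H
  2 × O (charge -1): no H
  1 × C: 3 H
  1 × C (aromatic): no H
  1 × Cl: no H
  1 × F: no H
  Total hydrogens = 18.
Molecular formula: C16H18ClFN2O6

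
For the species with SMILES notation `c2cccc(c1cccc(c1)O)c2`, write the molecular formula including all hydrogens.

C12H10O

Heavy atoms from the SMILES: 12 C, 1 O.
Implicit hydrogens by atom environment:
  9 × C (aromatic): 1 H each → 9
  3 × C (aromatic): no H
  1 × O: 1 H
  Total hydrogens = 10.
Molecular formula: C12H10O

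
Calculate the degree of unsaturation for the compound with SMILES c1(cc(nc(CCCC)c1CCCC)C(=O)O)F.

Molecular formula from the SMILES: C14H20FNO2.
DoU = (2C + 2 + N − H − X)/2 = (2·14 + 2 + 1 − 20 − 1)/2 = 10/2 = 5.
(Structurally: 1 ring(s) + 4 π bond(s) = 5.)

5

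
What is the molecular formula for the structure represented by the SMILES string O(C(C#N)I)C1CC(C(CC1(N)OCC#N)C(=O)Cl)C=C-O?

Heavy atoms from the SMILES: 13 C, 1 Cl, 1 I, 3 N, 4 O.
Implicit hydrogens by atom environment:
  6 × C: 1 H each → 6
  4 × C: no H
  3 × C: 2 H each → 6
  3 × O: no H
  2 × N: no H
  1 × Cl: no H
  1 × I: no H
  1 × N: 2 H
  1 × O: 1 H
  Total hydrogens = 15.
Molecular formula: C13H15ClIN3O4

C13H15ClIN3O4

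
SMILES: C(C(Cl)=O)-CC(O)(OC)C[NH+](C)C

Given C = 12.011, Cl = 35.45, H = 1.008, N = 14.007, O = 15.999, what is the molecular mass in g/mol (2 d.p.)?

210.68

Molecular formula: C8H17ClNO3+.
M = 8×12.011 + 1×35.45 + 17×1.008 + 1×14.007 + 3×15.999 = 210.68 g/mol.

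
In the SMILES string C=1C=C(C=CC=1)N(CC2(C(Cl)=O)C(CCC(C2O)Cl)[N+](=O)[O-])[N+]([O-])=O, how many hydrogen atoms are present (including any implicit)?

15

Hydrogens are implicit in SMILES; fill each atom to its normal valence:
  5 × C (aromatic): 1 H each → 5
  3 × C: 2 H each → 6
  3 × C: 1 H each → 3
  3 × O: no H
  2 × C: no H
  2 × Cl: no H
  2 × N (charge +1): no H
  2 × O (charge -1): no H
  1 × C (aromatic): no H
  1 × N: no H
  1 × O: 1 H
  Total hydrogens = 15.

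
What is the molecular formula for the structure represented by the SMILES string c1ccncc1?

Heavy atoms from the SMILES: 5 C, 1 N.
Implicit hydrogens by atom environment:
  5 × C (aromatic): 1 H each → 5
  1 × N (aromatic): no H
  Total hydrogens = 5.
Molecular formula: C5H5N

C5H5N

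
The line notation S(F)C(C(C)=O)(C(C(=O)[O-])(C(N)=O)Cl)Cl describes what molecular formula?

Heavy atoms from the SMILES: 6 C, 2 Cl, 1 F, 1 N, 4 O, 1 S.
Implicit hydrogens by atom environment:
  5 × C: no H
  3 × O: no H
  2 × Cl: no H
  1 × C: 3 H
  1 × F: no H
  1 × N: 2 H
  1 × O (charge -1): no H
  1 × S: no H
  Total hydrogens = 5.
Net charge -1.
Molecular formula: C6H5Cl2FNO4S-

C6H5Cl2FNO4S-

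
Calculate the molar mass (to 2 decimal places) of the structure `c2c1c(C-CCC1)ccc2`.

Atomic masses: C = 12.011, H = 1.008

Molecular formula: C10H12.
M = 10×12.011 + 12×1.008 = 132.21 g/mol.

132.21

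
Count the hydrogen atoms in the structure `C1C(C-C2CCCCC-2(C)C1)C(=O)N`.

Hydrogens are implicit in SMILES; fill each atom to its normal valence:
  7 × C: 2 H each → 14
  2 × C: 1 H each → 2
  2 × C: no H
  1 × C: 3 H
  1 × N: 2 H
  1 × O: no H
  Total hydrogens = 21.

21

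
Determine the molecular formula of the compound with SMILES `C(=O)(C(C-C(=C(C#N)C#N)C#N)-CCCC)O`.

Heavy atoms from the SMILES: 12 C, 3 N, 2 O.
Implicit hydrogens by atom environment:
  6 × C: no H
  4 × C: 2 H each → 8
  3 × N: no H
  1 × C: 3 H
  1 × C: 1 H
  1 × O: 1 H
  1 × O: no H
  Total hydrogens = 13.
Molecular formula: C12H13N3O2

C12H13N3O2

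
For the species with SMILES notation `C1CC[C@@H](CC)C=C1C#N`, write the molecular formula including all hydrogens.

Heavy atoms from the SMILES: 9 C, 1 N.
Implicit hydrogens by atom environment:
  4 × C: 2 H each → 8
  2 × C: 1 H each → 2
  2 × C: no H
  1 × C: 3 H
  1 × N: no H
  Total hydrogens = 13.
Molecular formula: C9H13N

C9H13N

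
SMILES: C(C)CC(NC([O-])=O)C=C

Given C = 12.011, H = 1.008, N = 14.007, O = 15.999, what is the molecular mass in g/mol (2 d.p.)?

Molecular formula: C7H12NO2-.
M = 7×12.011 + 12×1.008 + 1×14.007 + 2×15.999 = 142.18 g/mol.

142.18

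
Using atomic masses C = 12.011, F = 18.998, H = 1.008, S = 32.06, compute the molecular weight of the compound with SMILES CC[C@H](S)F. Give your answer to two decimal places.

Molecular formula: C3H7FS.
M = 3×12.011 + 1×18.998 + 7×1.008 + 1×32.06 = 94.15 g/mol.

94.15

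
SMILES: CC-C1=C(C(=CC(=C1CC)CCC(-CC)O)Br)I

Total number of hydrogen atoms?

22

Hydrogens are implicit in SMILES; fill each atom to its normal valence:
  5 × C: 2 H each → 10
  5 × C (aromatic): no H
  3 × C: 3 H each → 9
  1 × Br: no H
  1 × C (aromatic): 1 H
  1 × C: 1 H
  1 × I: no H
  1 × O: 1 H
  Total hydrogens = 22.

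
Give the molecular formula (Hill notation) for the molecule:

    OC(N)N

Heavy atoms from the SMILES: 1 C, 2 N, 1 O.
Implicit hydrogens by atom environment:
  2 × N: 2 H each → 4
  1 × C: 1 H
  1 × O: 1 H
  Total hydrogens = 6.
Molecular formula: CH6N2O

CH6N2O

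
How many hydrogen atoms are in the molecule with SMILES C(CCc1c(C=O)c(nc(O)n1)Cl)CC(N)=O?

12

Hydrogens are implicit in SMILES; fill each atom to its normal valence:
  4 × C: 2 H each → 8
  4 × C (aromatic): no H
  2 × N (aromatic): no H
  2 × O: no H
  1 × C: 1 H
  1 × C: no H
  1 × Cl: no H
  1 × N: 2 H
  1 × O: 1 H
  Total hydrogens = 12.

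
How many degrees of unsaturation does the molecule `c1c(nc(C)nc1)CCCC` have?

4

Molecular formula from the SMILES: C9H14N2.
DoU = (2C + 2 + N − H − X)/2 = (2·9 + 2 + 2 − 14 − 0)/2 = 8/2 = 4.
(Structurally: 1 ring(s) + 3 π bond(s) = 4.)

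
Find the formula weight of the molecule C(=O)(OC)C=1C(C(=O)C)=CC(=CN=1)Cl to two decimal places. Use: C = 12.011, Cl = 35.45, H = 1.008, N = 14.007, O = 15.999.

213.62

Molecular formula: C9H8ClNO3.
M = 9×12.011 + 1×35.45 + 8×1.008 + 1×14.007 + 3×15.999 = 213.62 g/mol.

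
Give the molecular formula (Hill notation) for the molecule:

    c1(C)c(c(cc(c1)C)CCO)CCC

C13H20O

Heavy atoms from the SMILES: 13 C, 1 O.
Implicit hydrogens by atom environment:
  4 × C: 2 H each → 8
  4 × C (aromatic): no H
  3 × C: 3 H each → 9
  2 × C (aromatic): 1 H each → 2
  1 × O: 1 H
  Total hydrogens = 20.
Molecular formula: C13H20O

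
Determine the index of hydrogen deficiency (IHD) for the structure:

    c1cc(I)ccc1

Molecular formula from the SMILES: C6H5I.
DoU = (2C + 2 + N − H − X)/2 = (2·6 + 2 + 0 − 5 − 1)/2 = 8/2 = 4.
(Structurally: 1 ring(s) + 3 π bond(s) = 4.)

4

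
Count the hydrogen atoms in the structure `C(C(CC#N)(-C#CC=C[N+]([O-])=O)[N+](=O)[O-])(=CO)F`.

Hydrogens are implicit in SMILES; fill each atom to its normal valence:
  5 × C: no H
  3 × C: 1 H each → 3
  2 × N (charge +1): no H
  2 × O: no H
  2 × O (charge -1): no H
  1 × C: 2 H
  1 × F: no H
  1 × N: no H
  1 × O: 1 H
  Total hydrogens = 6.

6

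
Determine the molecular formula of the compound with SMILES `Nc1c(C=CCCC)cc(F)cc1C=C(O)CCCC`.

C17H24FNO

Heavy atoms from the SMILES: 17 C, 1 F, 1 N, 1 O.
Implicit hydrogens by atom environment:
  5 × C: 2 H each → 10
  4 × C (aromatic): no H
  3 × C: 1 H each → 3
  2 × C: 3 H each → 6
  2 × C (aromatic): 1 H each → 2
  1 × C: no H
  1 × F: no H
  1 × N: 2 H
  1 × O: 1 H
  Total hydrogens = 24.
Molecular formula: C17H24FNO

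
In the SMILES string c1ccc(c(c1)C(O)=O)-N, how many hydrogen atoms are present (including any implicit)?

7

Hydrogens are implicit in SMILES; fill each atom to its normal valence:
  4 × C (aromatic): 1 H each → 4
  2 × C (aromatic): no H
  1 × C: no H
  1 × N: 2 H
  1 × O: 1 H
  1 × O: no H
  Total hydrogens = 7.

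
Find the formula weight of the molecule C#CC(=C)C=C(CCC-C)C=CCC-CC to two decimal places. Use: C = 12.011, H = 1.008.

Molecular formula: C16H24.
M = 16×12.011 + 24×1.008 = 216.37 g/mol.

216.37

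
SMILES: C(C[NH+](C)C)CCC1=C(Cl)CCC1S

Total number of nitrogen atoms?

1

The symbol for nitrogen appears 1 time in the SMILES.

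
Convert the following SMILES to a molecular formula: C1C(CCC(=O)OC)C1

C7H12O2

Heavy atoms from the SMILES: 7 C, 2 O.
Implicit hydrogens by atom environment:
  4 × C: 2 H each → 8
  2 × O: no H
  1 × C: 3 H
  1 × C: 1 H
  1 × C: no H
  Total hydrogens = 12.
Molecular formula: C7H12O2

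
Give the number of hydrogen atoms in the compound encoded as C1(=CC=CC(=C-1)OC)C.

10

Hydrogens are implicit in SMILES; fill each atom to its normal valence:
  4 × C (aromatic): 1 H each → 4
  2 × C: 3 H each → 6
  2 × C (aromatic): no H
  1 × O: no H
  Total hydrogens = 10.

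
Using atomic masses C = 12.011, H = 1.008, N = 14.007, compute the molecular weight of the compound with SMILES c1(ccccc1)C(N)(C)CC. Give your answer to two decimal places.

149.24

Molecular formula: C10H15N.
M = 10×12.011 + 15×1.008 + 1×14.007 = 149.24 g/mol.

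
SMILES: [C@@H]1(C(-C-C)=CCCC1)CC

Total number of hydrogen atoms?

18

Hydrogens are implicit in SMILES; fill each atom to its normal valence:
  5 × C: 2 H each → 10
  2 × C: 3 H each → 6
  2 × C: 1 H each → 2
  1 × C: no H
  Total hydrogens = 18.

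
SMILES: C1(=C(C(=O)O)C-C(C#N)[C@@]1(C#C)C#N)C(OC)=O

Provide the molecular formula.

Heavy atoms from the SMILES: 12 C, 2 N, 4 O.
Implicit hydrogens by atom environment:
  8 × C: no H
  3 × O: no H
  2 × C: 1 H each → 2
  2 × N: no H
  1 × C: 3 H
  1 × C: 2 H
  1 × O: 1 H
  Total hydrogens = 8.
Molecular formula: C12H8N2O4

C12H8N2O4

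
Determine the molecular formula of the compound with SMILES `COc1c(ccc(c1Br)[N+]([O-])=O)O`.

C7H6BrNO4

Heavy atoms from the SMILES: 1 Br, 7 C, 1 N, 4 O.
Implicit hydrogens by atom environment:
  4 × C (aromatic): no H
  2 × C (aromatic): 1 H each → 2
  2 × O: no H
  1 × Br: no H
  1 × C: 3 H
  1 × N (charge +1): no H
  1 × O: 1 H
  1 × O (charge -1): no H
  Total hydrogens = 6.
Molecular formula: C7H6BrNO4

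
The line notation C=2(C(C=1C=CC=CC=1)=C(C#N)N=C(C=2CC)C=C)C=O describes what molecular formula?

Heavy atoms from the SMILES: 17 C, 2 N, 1 O.
Implicit hydrogens by atom environment:
  6 × C (aromatic): no H
  5 × C (aromatic): 1 H each → 5
  2 × C: 2 H each → 4
  2 × C: 1 H each → 2
  1 × C: 3 H
  1 × C: no H
  1 × N (aromatic): no H
  1 × N: no H
  1 × O: no H
  Total hydrogens = 14.
Molecular formula: C17H14N2O

C17H14N2O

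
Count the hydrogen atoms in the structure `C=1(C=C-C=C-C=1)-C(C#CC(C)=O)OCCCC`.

18

Hydrogens are implicit in SMILES; fill each atom to its normal valence:
  5 × C (aromatic): 1 H each → 5
  3 × C: 2 H each → 6
  3 × C: no H
  2 × C: 3 H each → 6
  2 × O: no H
  1 × C: 1 H
  1 × C (aromatic): no H
  Total hydrogens = 18.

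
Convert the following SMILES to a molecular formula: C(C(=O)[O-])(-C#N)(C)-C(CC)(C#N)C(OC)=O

Heavy atoms from the SMILES: 10 C, 2 N, 4 O.
Implicit hydrogens by atom environment:
  6 × C: no H
  3 × C: 3 H each → 9
  3 × O: no H
  2 × N: no H
  1 × C: 2 H
  1 × O (charge -1): no H
  Total hydrogens = 11.
Net charge -1.
Molecular formula: C10H11N2O4-

C10H11N2O4-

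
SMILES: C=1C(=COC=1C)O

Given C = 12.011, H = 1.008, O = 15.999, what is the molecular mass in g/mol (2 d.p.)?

Molecular formula: C5H6O2.
M = 5×12.011 + 6×1.008 + 2×15.999 = 98.10 g/mol.

98.10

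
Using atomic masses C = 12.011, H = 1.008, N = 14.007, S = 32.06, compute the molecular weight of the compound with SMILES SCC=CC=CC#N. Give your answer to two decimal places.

125.19

Molecular formula: C6H7NS.
M = 6×12.011 + 7×1.008 + 1×14.007 + 1×32.06 = 125.19 g/mol.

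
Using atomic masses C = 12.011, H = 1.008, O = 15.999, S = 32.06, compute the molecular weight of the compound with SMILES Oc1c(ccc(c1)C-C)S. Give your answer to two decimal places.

154.23

Molecular formula: C8H10OS.
M = 8×12.011 + 10×1.008 + 1×15.999 + 1×32.06 = 154.23 g/mol.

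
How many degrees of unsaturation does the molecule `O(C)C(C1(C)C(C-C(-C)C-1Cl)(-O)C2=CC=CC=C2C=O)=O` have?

Molecular formula from the SMILES: C16H19ClO4.
DoU = (2C + 2 + N − H − X)/2 = (2·16 + 2 + 0 − 19 − 1)/2 = 14/2 = 7.
(Structurally: 2 ring(s) + 5 π bond(s) = 7.)

7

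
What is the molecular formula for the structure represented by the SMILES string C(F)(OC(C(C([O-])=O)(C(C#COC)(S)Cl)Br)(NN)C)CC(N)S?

Heavy atoms from the SMILES: 1 Br, 11 C, 1 Cl, 1 F, 3 N, 4 O, 2 S.
Implicit hydrogens by atom environment:
  6 × C: no H
  3 × O: no H
  2 × C: 3 H each → 6
  2 × C: 1 H each → 2
  2 × N: 2 H each → 4
  2 × S: 1 H each → 2
  1 × Br: no H
  1 × C: 2 H
  1 × Cl: no H
  1 × F: no H
  1 × N: 1 H
  1 × O (charge -1): no H
  Total hydrogens = 17.
Net charge -1.
Molecular formula: C11H17BrClFN3O4S2-

C11H17BrClFN3O4S2-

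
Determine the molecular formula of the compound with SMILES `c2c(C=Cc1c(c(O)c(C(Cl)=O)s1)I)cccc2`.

C13H8ClIO2S

Heavy atoms from the SMILES: 13 C, 1 Cl, 1 I, 2 O, 1 S.
Implicit hydrogens by atom environment:
  5 × C (aromatic): 1 H each → 5
  5 × C (aromatic): no H
  2 × C: 1 H each → 2
  1 × C: no H
  1 × Cl: no H
  1 × I: no H
  1 × O: 1 H
  1 × O: no H
  1 × S (aromatic): no H
  Total hydrogens = 8.
Molecular formula: C13H8ClIO2S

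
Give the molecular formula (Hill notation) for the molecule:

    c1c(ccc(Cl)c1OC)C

Heavy atoms from the SMILES: 8 C, 1 Cl, 1 O.
Implicit hydrogens by atom environment:
  3 × C (aromatic): 1 H each → 3
  3 × C (aromatic): no H
  2 × C: 3 H each → 6
  1 × Cl: no H
  1 × O: no H
  Total hydrogens = 9.
Molecular formula: C8H9ClO

C8H9ClO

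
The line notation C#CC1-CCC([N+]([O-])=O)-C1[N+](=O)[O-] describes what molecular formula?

Heavy atoms from the SMILES: 7 C, 2 N, 4 O.
Implicit hydrogens by atom environment:
  4 × C: 1 H each → 4
  2 × C: 2 H each → 4
  2 × N (charge +1): no H
  2 × O: no H
  2 × O (charge -1): no H
  1 × C: no H
  Total hydrogens = 8.
Molecular formula: C7H8N2O4

C7H8N2O4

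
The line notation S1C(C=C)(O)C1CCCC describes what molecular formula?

Heavy atoms from the SMILES: 8 C, 1 O, 1 S.
Implicit hydrogens by atom environment:
  4 × C: 2 H each → 8
  2 × C: 1 H each → 2
  1 × C: 3 H
  1 × C: no H
  1 × O: 1 H
  1 × S: no H
  Total hydrogens = 14.
Molecular formula: C8H14OS

C8H14OS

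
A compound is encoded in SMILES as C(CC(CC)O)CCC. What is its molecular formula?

Heavy atoms from the SMILES: 8 C, 1 O.
Implicit hydrogens by atom environment:
  5 × C: 2 H each → 10
  2 × C: 3 H each → 6
  1 × C: 1 H
  1 × O: 1 H
  Total hydrogens = 18.
Molecular formula: C8H18O

C8H18O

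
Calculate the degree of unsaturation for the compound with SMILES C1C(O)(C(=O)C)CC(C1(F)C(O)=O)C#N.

Molecular formula from the SMILES: C9H10FNO4.
DoU = (2C + 2 + N − H − X)/2 = (2·9 + 2 + 1 − 10 − 1)/2 = 10/2 = 5.
(Structurally: 1 ring(s) + 4 π bond(s) = 5.)

5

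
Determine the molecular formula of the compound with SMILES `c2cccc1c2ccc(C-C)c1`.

Heavy atoms from the SMILES: 12 C.
Implicit hydrogens by atom environment:
  7 × C (aromatic): 1 H each → 7
  3 × C (aromatic): no H
  1 × C: 3 H
  1 × C: 2 H
  Total hydrogens = 12.
Molecular formula: C12H12

C12H12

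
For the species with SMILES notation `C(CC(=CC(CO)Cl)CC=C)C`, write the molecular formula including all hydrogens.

Heavy atoms from the SMILES: 10 C, 1 Cl, 1 O.
Implicit hydrogens by atom environment:
  5 × C: 2 H each → 10
  3 × C: 1 H each → 3
  1 × C: 3 H
  1 × C: no H
  1 × Cl: no H
  1 × O: 1 H
  Total hydrogens = 17.
Molecular formula: C10H17ClO

C10H17ClO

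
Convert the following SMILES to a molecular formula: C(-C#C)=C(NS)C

Heavy atoms from the SMILES: 5 C, 1 N, 1 S.
Implicit hydrogens by atom environment:
  2 × C: 1 H each → 2
  2 × C: no H
  1 × C: 3 H
  1 × N: 1 H
  1 × S: 1 H
  Total hydrogens = 7.
Molecular formula: C5H7NS

C5H7NS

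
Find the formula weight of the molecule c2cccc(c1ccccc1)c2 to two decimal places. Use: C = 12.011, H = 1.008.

154.21

Molecular formula: C12H10.
M = 12×12.011 + 10×1.008 = 154.21 g/mol.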